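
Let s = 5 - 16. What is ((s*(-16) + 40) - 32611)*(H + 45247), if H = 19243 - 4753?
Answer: -1935180115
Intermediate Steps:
H = 14490
s = -11
((s*(-16) + 40) - 32611)*(H + 45247) = ((-11*(-16) + 40) - 32611)*(14490 + 45247) = ((176 + 40) - 32611)*59737 = (216 - 32611)*59737 = -32395*59737 = -1935180115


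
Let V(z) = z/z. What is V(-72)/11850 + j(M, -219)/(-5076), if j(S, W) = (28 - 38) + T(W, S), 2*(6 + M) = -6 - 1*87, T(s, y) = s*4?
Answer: 437674/2506275 ≈ 0.17463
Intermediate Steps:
T(s, y) = 4*s
M = -105/2 (M = -6 + (-6 - 1*87)/2 = -6 + (-6 - 87)/2 = -6 + (1/2)*(-93) = -6 - 93/2 = -105/2 ≈ -52.500)
V(z) = 1
j(S, W) = -10 + 4*W (j(S, W) = (28 - 38) + 4*W = -10 + 4*W)
V(-72)/11850 + j(M, -219)/(-5076) = 1/11850 + (-10 + 4*(-219))/(-5076) = 1*(1/11850) + (-10 - 876)*(-1/5076) = 1/11850 - 886*(-1/5076) = 1/11850 + 443/2538 = 437674/2506275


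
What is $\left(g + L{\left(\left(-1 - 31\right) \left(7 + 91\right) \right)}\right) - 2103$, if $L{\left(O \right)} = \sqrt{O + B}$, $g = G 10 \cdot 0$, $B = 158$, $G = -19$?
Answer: $-2103 + i \sqrt{2978} \approx -2103.0 + 54.571 i$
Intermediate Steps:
$g = 0$ ($g = \left(-19\right) 10 \cdot 0 = \left(-190\right) 0 = 0$)
$L{\left(O \right)} = \sqrt{158 + O}$ ($L{\left(O \right)} = \sqrt{O + 158} = \sqrt{158 + O}$)
$\left(g + L{\left(\left(-1 - 31\right) \left(7 + 91\right) \right)}\right) - 2103 = \left(0 + \sqrt{158 + \left(-1 - 31\right) \left(7 + 91\right)}\right) - 2103 = \left(0 + \sqrt{158 - 3136}\right) - 2103 = \left(0 + \sqrt{-2978}\right) - 2103 = \left(0 + i \sqrt{2978}\right) - 2103 = i \sqrt{2978} - 2103 = -2103 + i \sqrt{2978}$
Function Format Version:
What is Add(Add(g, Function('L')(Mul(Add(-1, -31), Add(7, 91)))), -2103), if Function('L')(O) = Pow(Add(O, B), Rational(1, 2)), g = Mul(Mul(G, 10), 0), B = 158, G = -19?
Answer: Add(-2103, Mul(I, Pow(2978, Rational(1, 2)))) ≈ Add(-2103.0, Mul(54.571, I))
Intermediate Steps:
g = 0 (g = Mul(Mul(-19, 10), 0) = Mul(-190, 0) = 0)
Function('L')(O) = Pow(Add(158, O), Rational(1, 2)) (Function('L')(O) = Pow(Add(O, 158), Rational(1, 2)) = Pow(Add(158, O), Rational(1, 2)))
Add(Add(g, Function('L')(Mul(Add(-1, -31), Add(7, 91)))), -2103) = Add(Add(0, Pow(Add(158, Mul(Add(-1, -31), Add(7, 91))), Rational(1, 2))), -2103) = Add(Add(0, Pow(Add(158, Mul(-32, 98)), Rational(1, 2))), -2103) = Add(Add(0, Pow(Add(158, -3136), Rational(1, 2))), -2103) = Add(Add(0, Pow(-2978, Rational(1, 2))), -2103) = Add(Add(0, Mul(I, Pow(2978, Rational(1, 2)))), -2103) = Add(Mul(I, Pow(2978, Rational(1, 2))), -2103) = Add(-2103, Mul(I, Pow(2978, Rational(1, 2))))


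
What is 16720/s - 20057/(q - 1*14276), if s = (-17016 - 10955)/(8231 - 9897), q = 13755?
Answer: 15073740267/14572891 ≈ 1034.4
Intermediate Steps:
s = 27971/1666 (s = -27971/(-1666) = -27971*(-1/1666) = 27971/1666 ≈ 16.789)
16720/s - 20057/(q - 1*14276) = 16720/(27971/1666) - 20057/(13755 - 1*14276) = 16720*(1666/27971) - 20057/(13755 - 14276) = 27855520/27971 - 20057/(-521) = 27855520/27971 - 20057*(-1/521) = 27855520/27971 + 20057/521 = 15073740267/14572891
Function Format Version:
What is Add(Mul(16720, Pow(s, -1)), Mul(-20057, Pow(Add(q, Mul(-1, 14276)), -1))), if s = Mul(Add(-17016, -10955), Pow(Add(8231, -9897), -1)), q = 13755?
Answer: Rational(15073740267, 14572891) ≈ 1034.4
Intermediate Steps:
s = Rational(27971, 1666) (s = Mul(-27971, Pow(-1666, -1)) = Mul(-27971, Rational(-1, 1666)) = Rational(27971, 1666) ≈ 16.789)
Add(Mul(16720, Pow(s, -1)), Mul(-20057, Pow(Add(q, Mul(-1, 14276)), -1))) = Add(Mul(16720, Pow(Rational(27971, 1666), -1)), Mul(-20057, Pow(Add(13755, Mul(-1, 14276)), -1))) = Add(Mul(16720, Rational(1666, 27971)), Mul(-20057, Pow(Add(13755, -14276), -1))) = Add(Rational(27855520, 27971), Mul(-20057, Pow(-521, -1))) = Add(Rational(27855520, 27971), Mul(-20057, Rational(-1, 521))) = Add(Rational(27855520, 27971), Rational(20057, 521)) = Rational(15073740267, 14572891)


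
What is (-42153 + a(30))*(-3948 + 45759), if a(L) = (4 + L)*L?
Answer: -1719811863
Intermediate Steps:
a(L) = L*(4 + L)
(-42153 + a(30))*(-3948 + 45759) = (-42153 + 30*(4 + 30))*(-3948 + 45759) = (-42153 + 30*34)*41811 = (-42153 + 1020)*41811 = -41133*41811 = -1719811863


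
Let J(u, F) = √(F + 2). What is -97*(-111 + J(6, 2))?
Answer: 10573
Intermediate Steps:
J(u, F) = √(2 + F)
-97*(-111 + J(6, 2)) = -97*(-111 + √(2 + 2)) = -97*(-111 + √4) = -97*(-111 + 2) = -97*(-109) = 10573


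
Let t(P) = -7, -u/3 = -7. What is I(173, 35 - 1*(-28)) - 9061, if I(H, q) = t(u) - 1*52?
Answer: -9120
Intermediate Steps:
u = 21 (u = -3*(-7) = 21)
I(H, q) = -59 (I(H, q) = -7 - 1*52 = -7 - 52 = -59)
I(173, 35 - 1*(-28)) - 9061 = -59 - 9061 = -9120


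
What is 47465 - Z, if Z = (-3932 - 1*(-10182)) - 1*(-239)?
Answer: 40976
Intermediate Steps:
Z = 6489 (Z = (-3932 + 10182) + 239 = 6250 + 239 = 6489)
47465 - Z = 47465 - 1*6489 = 47465 - 6489 = 40976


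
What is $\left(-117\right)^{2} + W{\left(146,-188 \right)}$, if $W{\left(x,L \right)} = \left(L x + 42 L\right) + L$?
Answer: $-21843$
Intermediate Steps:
$W{\left(x,L \right)} = 43 L + L x$ ($W{\left(x,L \right)} = \left(42 L + L x\right) + L = 43 L + L x$)
$\left(-117\right)^{2} + W{\left(146,-188 \right)} = \left(-117\right)^{2} - 188 \left(43 + 146\right) = 13689 - 35532 = -21843$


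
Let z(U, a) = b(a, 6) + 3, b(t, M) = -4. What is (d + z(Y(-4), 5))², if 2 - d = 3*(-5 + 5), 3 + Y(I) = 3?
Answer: 1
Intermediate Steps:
Y(I) = 0 (Y(I) = -3 + 3 = 0)
z(U, a) = -1 (z(U, a) = -4 + 3 = -1)
d = 2 (d = 2 - 3*(-5 + 5) = 2 - 3*0 = 2 - 1*0 = 2 + 0 = 2)
(d + z(Y(-4), 5))² = (2 - 1)² = 1² = 1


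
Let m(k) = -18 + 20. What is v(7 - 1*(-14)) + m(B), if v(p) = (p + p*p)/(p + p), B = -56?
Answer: 13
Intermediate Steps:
v(p) = (p + p²)/(2*p) (v(p) = (p + p²)/((2*p)) = (p + p²)*(1/(2*p)) = (p + p²)/(2*p))
m(k) = 2
v(7 - 1*(-14)) + m(B) = (½ + (7 - 1*(-14))/2) + 2 = (½ + (7 + 14)/2) + 2 = (½ + (½)*21) + 2 = (½ + 21/2) + 2 = 11 + 2 = 13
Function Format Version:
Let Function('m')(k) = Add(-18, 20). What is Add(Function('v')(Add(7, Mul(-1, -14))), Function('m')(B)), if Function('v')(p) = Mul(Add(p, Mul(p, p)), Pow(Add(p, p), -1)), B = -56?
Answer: 13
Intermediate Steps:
Function('v')(p) = Mul(Rational(1, 2), Pow(p, -1), Add(p, Pow(p, 2))) (Function('v')(p) = Mul(Add(p, Pow(p, 2)), Pow(Mul(2, p), -1)) = Mul(Add(p, Pow(p, 2)), Mul(Rational(1, 2), Pow(p, -1))) = Mul(Rational(1, 2), Pow(p, -1), Add(p, Pow(p, 2))))
Function('m')(k) = 2
Add(Function('v')(Add(7, Mul(-1, -14))), Function('m')(B)) = Add(Add(Rational(1, 2), Mul(Rational(1, 2), Add(7, Mul(-1, -14)))), 2) = Add(Add(Rational(1, 2), Mul(Rational(1, 2), Add(7, 14))), 2) = Add(Add(Rational(1, 2), Mul(Rational(1, 2), 21)), 2) = Add(Add(Rational(1, 2), Rational(21, 2)), 2) = Add(11, 2) = 13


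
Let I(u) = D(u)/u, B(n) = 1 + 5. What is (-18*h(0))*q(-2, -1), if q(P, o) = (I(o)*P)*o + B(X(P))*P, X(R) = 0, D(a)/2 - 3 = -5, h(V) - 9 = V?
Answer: 648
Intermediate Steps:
h(V) = 9 + V
D(a) = -4 (D(a) = 6 + 2*(-5) = 6 - 10 = -4)
B(n) = 6
I(u) = -4/u
q(P, o) = 2*P (q(P, o) = ((-4/o)*P)*o + 6*P = (-4*P/o)*o + 6*P = -4*P + 6*P = 2*P)
(-18*h(0))*q(-2, -1) = (-18*(9 + 0))*(2*(-2)) = -18*9*(-4) = -162*(-4) = 648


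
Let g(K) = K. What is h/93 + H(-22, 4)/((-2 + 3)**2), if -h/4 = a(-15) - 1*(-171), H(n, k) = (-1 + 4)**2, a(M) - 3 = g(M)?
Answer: 67/31 ≈ 2.1613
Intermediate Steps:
a(M) = 3 + M
H(n, k) = 9 (H(n, k) = 3**2 = 9)
h = -636 (h = -4*((3 - 15) - 1*(-171)) = -4*(-12 + 171) = -4*159 = -636)
h/93 + H(-22, 4)/((-2 + 3)**2) = -636/93 + 9/((-2 + 3)**2) = -636*1/93 + 9/(1**2) = -212/31 + 9/1 = -212/31 + 9*1 = -212/31 + 9 = 67/31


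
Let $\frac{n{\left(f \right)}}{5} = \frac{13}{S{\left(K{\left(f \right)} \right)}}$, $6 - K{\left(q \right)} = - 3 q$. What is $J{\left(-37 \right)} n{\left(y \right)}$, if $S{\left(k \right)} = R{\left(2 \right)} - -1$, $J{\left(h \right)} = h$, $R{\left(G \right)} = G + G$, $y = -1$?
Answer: $-481$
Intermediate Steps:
$K{\left(q \right)} = 6 + 3 q$ ($K{\left(q \right)} = 6 - - 3 q = 6 + 3 q$)
$R{\left(G \right)} = 2 G$
$S{\left(k \right)} = 5$ ($S{\left(k \right)} = 2 \cdot 2 - -1 = 4 + 1 = 5$)
$n{\left(f \right)} = 13$ ($n{\left(f \right)} = 5 \cdot \frac{13}{5} = 13$)
$J{\left(-37 \right)} n{\left(y \right)} = \left(-37\right) 13 = -481$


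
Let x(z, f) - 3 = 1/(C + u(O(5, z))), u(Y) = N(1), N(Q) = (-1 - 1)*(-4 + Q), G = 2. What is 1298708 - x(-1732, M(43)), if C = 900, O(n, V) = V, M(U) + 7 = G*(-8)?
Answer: 1176626729/906 ≈ 1.2987e+6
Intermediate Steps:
M(U) = -23 (M(U) = -7 + 2*(-8) = -7 - 16 = -23)
N(Q) = 8 - 2*Q (N(Q) = -2*(-4 + Q) = 8 - 2*Q)
u(Y) = 6 (u(Y) = 8 - 2*1 = 8 - 2 = 6)
x(z, f) = 2719/906 (x(z, f) = 3 + 1/(900 + 6) = 3 + 1/906 = 2719/906)
1298708 - x(-1732, M(43)) = 1298708 - 1*2719/906 = 1298708 - 2719/906 = 1176626729/906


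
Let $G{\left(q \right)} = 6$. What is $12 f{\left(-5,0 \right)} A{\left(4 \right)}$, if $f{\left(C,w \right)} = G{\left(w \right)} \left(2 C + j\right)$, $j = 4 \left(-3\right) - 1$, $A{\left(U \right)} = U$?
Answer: $-6624$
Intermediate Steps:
$j = -13$ ($j = -12 - 1 = -13$)
$f{\left(C,w \right)} = -78 + 12 C$ ($f{\left(C,w \right)} = 6 \left(2 C - 13\right) = 6 \left(-13 + 2 C\right) = -78 + 12 C$)
$12 f{\left(-5,0 \right)} A{\left(4 \right)} = 12 \left(-78 + 12 \left(-5\right)\right) 4 = 12 \left(-78 - 60\right) 4 = 12 \left(-138\right) 4 = \left(-1656\right) 4 = -6624$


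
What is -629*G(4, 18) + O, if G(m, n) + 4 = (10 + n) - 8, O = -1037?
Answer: -11101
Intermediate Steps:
G(m, n) = -2 + n (G(m, n) = -4 + ((10 + n) - 8) = -4 + (2 + n) = -2 + n)
-629*G(4, 18) + O = -629*(-2 + 18) - 1037 = -629*16 - 1037 = -10064 - 1037 = -11101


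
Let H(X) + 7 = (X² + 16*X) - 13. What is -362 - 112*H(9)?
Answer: -23322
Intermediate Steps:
H(X) = -20 + X² + 16*X (H(X) = -7 + ((X² + 16*X) - 13) = -7 + (-13 + X² + 16*X) = -20 + X² + 16*X)
-362 - 112*H(9) = -362 - 112*(-20 + 9² + 16*9) = -362 - 112*(-20 + 81 + 144) = -362 - 112*205 = -362 - 22960 = -23322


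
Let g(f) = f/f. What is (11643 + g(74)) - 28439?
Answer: -16795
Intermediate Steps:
g(f) = 1
(11643 + g(74)) - 28439 = (11643 + 1) - 28439 = 11644 - 28439 = -16795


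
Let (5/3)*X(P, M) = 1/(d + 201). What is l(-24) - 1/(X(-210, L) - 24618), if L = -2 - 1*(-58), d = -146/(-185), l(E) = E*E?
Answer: 529352358803/919014447 ≈ 576.00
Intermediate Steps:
l(E) = E²
d = 146/185 (d = -146*(-1/185) = 146/185 ≈ 0.78919)
L = 56 (L = -2 + 58 = 56)
X(P, M) = 111/37331 (X(P, M) = 3/(5*(146/185 + 201)) = 3/(5*(37331/185)) = (⅗)*(185/37331) = 111/37331)
l(-24) - 1/(X(-210, L) - 24618) = (-24)² - 1/(111/37331 - 24618) = 576 - 1/(-919014447/37331) = 576 - 1*(-37331/919014447) = 576 + 37331/919014447 = 529352358803/919014447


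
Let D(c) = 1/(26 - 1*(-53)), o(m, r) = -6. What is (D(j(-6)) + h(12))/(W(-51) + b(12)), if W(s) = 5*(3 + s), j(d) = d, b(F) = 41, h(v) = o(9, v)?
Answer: 473/15721 ≈ 0.030087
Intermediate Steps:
h(v) = -6
W(s) = 15 + 5*s
D(c) = 1/79 (D(c) = 1/(26 + 53) = 1/79)
(D(j(-6)) + h(12))/(W(-51) + b(12)) = (1/79 - 6)/((15 + 5*(-51)) + 41) = -473/(79*((15 - 255) + 41)) = -473/(79*(-240 + 41)) = -473/79/(-199) = -473/79*(-1/199) = 473/15721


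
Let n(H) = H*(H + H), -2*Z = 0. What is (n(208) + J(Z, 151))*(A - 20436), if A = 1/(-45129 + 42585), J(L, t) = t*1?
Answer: -1502123522205/848 ≈ -1.7714e+9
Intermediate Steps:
Z = 0 (Z = -½*0 = 0)
J(L, t) = t
n(H) = 2*H² (n(H) = H*(2*H) = 2*H²)
A = -1/2544 (A = 1/(-2544) = -1/2544 ≈ -0.00039308)
(n(208) + J(Z, 151))*(A - 20436) = (2*208² + 151)*(-1/2544 - 20436) = (2*43264 + 151)*(-51989185/2544) = (86528 + 151)*(-51989185/2544) = 86679*(-51989185/2544) = -1502123522205/848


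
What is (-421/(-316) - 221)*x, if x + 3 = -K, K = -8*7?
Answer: -3678995/316 ≈ -11642.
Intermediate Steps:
K = -56
x = 53 (x = -3 - 1*(-56) = -3 + 56 = 53)
(-421/(-316) - 221)*x = (-421/(-316) - 221)*53 = (-421*(-1/316) - 221)*53 = (421/316 - 221)*53 = -69415/316*53 = -3678995/316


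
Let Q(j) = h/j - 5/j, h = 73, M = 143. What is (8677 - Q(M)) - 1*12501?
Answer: -546900/143 ≈ -3824.5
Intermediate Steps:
Q(j) = 68/j (Q(j) = 73/j - 5/j = 68/j)
(8677 - Q(M)) - 1*12501 = (8677 - 68/143) - 1*12501 = (8677 - 68/143) - 12501 = 1240743/143 - 12501 = -546900/143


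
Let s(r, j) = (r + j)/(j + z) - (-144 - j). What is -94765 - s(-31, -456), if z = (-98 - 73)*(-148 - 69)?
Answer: -3461796416/36651 ≈ -94453.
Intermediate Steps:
z = 37107 (z = -171*(-217) = 37107)
s(r, j) = 144 + j + (j + r)/(37107 + j) (s(r, j) = (r + j)/(j + 37107) - (-144 - j) = (j + r)/(37107 + j) + (144 + j) = 144 + j + (j + r)/(37107 + j))
-94765 - s(-31, -456) = -94765 - (5343408 - 31 + (-456)**2 + 37252*(-456))/(37107 - 456) = -94765 - (5343408 - 31 + 207936 - 16986912)/36651 = -94765 - (-11435599)/36651 = -94765 - 1*(-11435599/36651) = -94765 + 11435599/36651 = -3461796416/36651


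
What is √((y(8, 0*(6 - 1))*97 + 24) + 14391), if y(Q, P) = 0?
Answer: 31*√15 ≈ 120.06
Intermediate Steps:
√((y(8, 0*(6 - 1))*97 + 24) + 14391) = √((0*97 + 24) + 14391) = √((0 + 24) + 14391) = √(24 + 14391) = √14415 = 31*√15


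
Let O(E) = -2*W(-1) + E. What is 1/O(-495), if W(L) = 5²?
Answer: -1/545 ≈ -0.0018349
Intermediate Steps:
W(L) = 25
O(E) = -50 + E (O(E) = -2*25 + E = -50 + E)
1/O(-495) = 1/(-50 - 495) = 1/(-545) = -1/545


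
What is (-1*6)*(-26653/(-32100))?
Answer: -26653/5350 ≈ -4.9819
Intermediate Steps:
(-1*6)*(-26653/(-32100)) = -(-159918)*(-1)/32100 = -6*26653/32100 = -26653/5350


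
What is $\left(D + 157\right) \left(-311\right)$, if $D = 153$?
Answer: $-96410$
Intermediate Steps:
$\left(D + 157\right) \left(-311\right) = \left(153 + 157\right) \left(-311\right) = 310 \left(-311\right) = -96410$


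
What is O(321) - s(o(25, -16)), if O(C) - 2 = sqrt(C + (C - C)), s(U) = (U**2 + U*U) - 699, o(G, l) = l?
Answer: 189 + sqrt(321) ≈ 206.92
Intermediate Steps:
s(U) = -699 + 2*U**2 (s(U) = (U**2 + U**2) - 699 = 2*U**2 - 699 = -699 + 2*U**2)
O(C) = 2 + sqrt(C) (O(C) = 2 + sqrt(C + (C - C)) = 2 + sqrt(C + 0) = 2 + sqrt(C))
O(321) - s(o(25, -16)) = (2 + sqrt(321)) - (-699 + 2*(-16)**2) = (2 + sqrt(321)) - (-699 + 2*256) = (2 + sqrt(321)) - (-699 + 512) = (2 + sqrt(321)) - 1*(-187) = (2 + sqrt(321)) + 187 = 189 + sqrt(321)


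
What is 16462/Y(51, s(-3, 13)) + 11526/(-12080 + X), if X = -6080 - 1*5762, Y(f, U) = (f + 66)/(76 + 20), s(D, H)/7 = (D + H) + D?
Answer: 700070963/51831 ≈ 13507.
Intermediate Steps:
s(D, H) = 7*H + 14*D (s(D, H) = 7*((D + H) + D) = 7*(H + 2*D) = 7*H + 14*D)
Y(f, U) = 11/16 + f/96 (Y(f, U) = (66 + f)/96 = (66 + f)*(1/96) = 11/16 + f/96)
X = -11842 (X = -6080 - 5762 = -11842)
16462/Y(51, s(-3, 13)) + 11526/(-12080 + X) = 16462/(11/16 + (1/96)*51) + 11526/(-12080 - 11842) = 16462/(11/16 + 17/32) + 11526/(-23922) = 16462/(39/32) + 11526*(-1/23922) = 16462*(32/39) - 1921/3987 = 526784/39 - 1921/3987 = 700070963/51831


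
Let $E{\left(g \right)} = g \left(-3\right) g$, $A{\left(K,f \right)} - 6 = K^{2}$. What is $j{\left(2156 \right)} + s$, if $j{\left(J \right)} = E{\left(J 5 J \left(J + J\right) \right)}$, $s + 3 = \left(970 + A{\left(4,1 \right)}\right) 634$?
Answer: $-30131017230447526487875$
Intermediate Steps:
$A{\left(K,f \right)} = 6 + K^{2}$
$s = 628925$ ($s = -3 + \left(970 + \left(6 + 4^{2}\right)\right) 634 = -3 + \left(970 + \left(6 + 16\right)\right) 634 = -3 + \left(970 + 22\right) 634 = -3 + 992 \cdot 634 = -3 + 628928 = 628925$)
$E{\left(g \right)} = - 3 g^{2}$ ($E{\left(g \right)} = - 3 g g = - 3 g^{2}$)
$j{\left(J \right)} = - 300 J^{6}$ ($j{\left(J \right)} = - 3 \left(J 5 J \left(J + J\right)\right)^{2} = - 3 \left(5 J J 2 J\right)^{2} = - 3 \left(5 J 2 J^{2}\right)^{2} = - 3 \left(10 J^{3}\right)^{2} = - 3 \cdot 100 J^{6} = - 300 J^{6}$)
$j{\left(2156 \right)} + s = - 300 \cdot 2156^{6} + 628925 = \left(-300\right) 100436724101491757056 + 628925 = -30131017230447527116800 + 628925 = -30131017230447526487875$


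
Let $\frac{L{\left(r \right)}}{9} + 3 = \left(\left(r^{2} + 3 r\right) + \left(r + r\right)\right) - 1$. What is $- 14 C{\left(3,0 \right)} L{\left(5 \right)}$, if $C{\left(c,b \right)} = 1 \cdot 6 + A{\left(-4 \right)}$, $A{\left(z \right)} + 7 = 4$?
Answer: $-17388$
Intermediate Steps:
$A{\left(z \right)} = -3$ ($A{\left(z \right)} = -7 + 4 = -3$)
$C{\left(c,b \right)} = 3$ ($C{\left(c,b \right)} = 1 \cdot 6 - 3 = 6 - 3 = 3$)
$L{\left(r \right)} = -36 + 9 r^{2} + 45 r$ ($L{\left(r \right)} = -27 + 9 \left(\left(\left(r^{2} + 3 r\right) + \left(r + r\right)\right) - 1\right) = -27 + 9 \left(\left(\left(r^{2} + 3 r\right) + 2 r\right) - 1\right) = -27 + 9 \left(\left(r^{2} + 5 r\right) - 1\right) = -27 + 9 \left(-1 + r^{2} + 5 r\right) = -27 + \left(-9 + 9 r^{2} + 45 r\right) = -36 + 9 r^{2} + 45 r$)
$- 14 C{\left(3,0 \right)} L{\left(5 \right)} = \left(-14\right) 3 \left(-36 + 9 \cdot 5^{2} + 45 \cdot 5\right) = - 42 \left(-36 + 9 \cdot 25 + 225\right) = - 42 \left(-36 + 225 + 225\right) = \left(-42\right) 414 = -17388$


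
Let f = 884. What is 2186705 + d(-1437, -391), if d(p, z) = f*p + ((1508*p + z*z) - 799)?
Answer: -1098517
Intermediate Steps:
d(p, z) = -799 + z**2 + 2392*p (d(p, z) = 884*p + ((1508*p + z*z) - 799) = 884*p + ((1508*p + z**2) - 799) = 884*p + ((z**2 + 1508*p) - 799) = 884*p + (-799 + z**2 + 1508*p) = -799 + z**2 + 2392*p)
2186705 + d(-1437, -391) = 2186705 + (-799 + (-391)**2 + 2392*(-1437)) = 2186705 + (-799 + 152881 - 3437304) = 2186705 - 3285222 = -1098517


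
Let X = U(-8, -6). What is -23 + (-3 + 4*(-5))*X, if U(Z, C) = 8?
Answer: -207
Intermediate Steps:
X = 8
-23 + (-3 + 4*(-5))*X = -23 + (-3 + 4*(-5))*8 = -23 + (-3 - 20)*8 = -23 - 23*8 = -23 - 184 = -207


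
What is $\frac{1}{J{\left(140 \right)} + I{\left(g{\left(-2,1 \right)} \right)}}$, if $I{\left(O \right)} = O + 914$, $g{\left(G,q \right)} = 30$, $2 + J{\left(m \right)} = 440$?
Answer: $\frac{1}{1382} \approx 0.00072359$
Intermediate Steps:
$J{\left(m \right)} = 438$ ($J{\left(m \right)} = -2 + 440 = 438$)
$I{\left(O \right)} = 914 + O$
$\frac{1}{J{\left(140 \right)} + I{\left(g{\left(-2,1 \right)} \right)}} = \frac{1}{438 + \left(914 + 30\right)} = \frac{1}{438 + 944} = \frac{1}{1382}$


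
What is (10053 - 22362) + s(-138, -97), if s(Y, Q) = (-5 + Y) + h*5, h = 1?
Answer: -12447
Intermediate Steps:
s(Y, Q) = Y (s(Y, Q) = (-5 + Y) + 1*5 = (-5 + Y) + 5 = Y)
(10053 - 22362) + s(-138, -97) = (10053 - 22362) - 138 = -12309 - 138 = -12447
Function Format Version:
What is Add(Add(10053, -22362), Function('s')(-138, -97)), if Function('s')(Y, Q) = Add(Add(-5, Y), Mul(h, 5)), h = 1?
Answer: -12447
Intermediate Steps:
Function('s')(Y, Q) = Y (Function('s')(Y, Q) = Add(Add(-5, Y), Mul(1, 5)) = Add(Add(-5, Y), 5) = Y)
Add(Add(10053, -22362), Function('s')(-138, -97)) = Add(Add(10053, -22362), -138) = Add(-12309, -138) = -12447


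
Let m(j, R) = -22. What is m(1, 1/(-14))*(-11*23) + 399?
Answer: 5965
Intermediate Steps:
m(1, 1/(-14))*(-11*23) + 399 = -(-242)*23 + 399 = -22*(-253) + 399 = 5566 + 399 = 5965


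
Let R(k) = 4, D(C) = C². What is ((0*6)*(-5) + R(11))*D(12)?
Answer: 576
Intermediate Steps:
((0*6)*(-5) + R(11))*D(12) = ((0*6)*(-5) + 4)*12² = (0*(-5) + 4)*144 = (0 + 4)*144 = 4*144 = 576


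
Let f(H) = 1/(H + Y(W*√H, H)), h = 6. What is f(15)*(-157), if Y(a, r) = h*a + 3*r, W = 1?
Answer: -157/51 + 157*√15/510 ≈ -1.8862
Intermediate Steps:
Y(a, r) = 3*r + 6*a (Y(a, r) = 6*a + 3*r = 3*r + 6*a)
f(H) = 1/(4*H + 6*√H) (f(H) = 1/(H + (3*H + 6*(1*√H))) = 1/(H + (3*H + 6*√H)) = 1/(4*H + 6*√H))
f(15)*(-157) = (1/(2*(2*15 + 3*√15)))*(-157) = (1/(2*(30 + 3*√15)))*(-157) = -157/(2*(30 + 3*√15))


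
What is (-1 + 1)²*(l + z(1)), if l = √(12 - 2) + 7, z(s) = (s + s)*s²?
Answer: 0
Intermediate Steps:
z(s) = 2*s³ (z(s) = (2*s)*s² = 2*s³)
l = 7 + √10 (l = √10 + 7 = 7 + √10 ≈ 10.162)
(-1 + 1)²*(l + z(1)) = (-1 + 1)²*((7 + √10) + 2*1³) = 0²*((7 + √10) + 2*1) = 0*((7 + √10) + 2) = 0*(9 + √10) = 0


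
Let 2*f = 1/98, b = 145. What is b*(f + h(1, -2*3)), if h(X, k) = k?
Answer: -170375/196 ≈ -869.26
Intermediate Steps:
f = 1/196 (f = (½)/98 = (½)*(1/98) = 1/196 ≈ 0.0051020)
b*(f + h(1, -2*3)) = 145*(1/196 - 2*3) = 145*(1/196 - 6) = 145*(-1175/196) = -170375/196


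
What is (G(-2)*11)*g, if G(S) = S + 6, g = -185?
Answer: -8140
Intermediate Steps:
G(S) = 6 + S
(G(-2)*11)*g = ((6 - 2)*11)*(-185) = (4*11)*(-185) = 44*(-185) = -8140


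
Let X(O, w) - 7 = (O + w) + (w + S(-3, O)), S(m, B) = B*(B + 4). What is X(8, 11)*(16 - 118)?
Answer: -13566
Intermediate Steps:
S(m, B) = B*(4 + B)
X(O, w) = 7 + O + 2*w + O*(4 + O) (X(O, w) = 7 + ((O + w) + (w + O*(4 + O))) = 7 + (O + 2*w + O*(4 + O)) = 7 + O + 2*w + O*(4 + O))
X(8, 11)*(16 - 118) = (7 + 8 + 2*11 + 8*(4 + 8))*(16 - 118) = (7 + 8 + 22 + 8*12)*(-102) = (7 + 8 + 22 + 96)*(-102) = 133*(-102) = -13566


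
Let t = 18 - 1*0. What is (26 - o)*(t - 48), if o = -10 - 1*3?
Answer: -1170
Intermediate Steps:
o = -13 (o = -10 - 3 = -13)
t = 18 (t = 18 + 0 = 18)
(26 - o)*(t - 48) = (26 - 1*(-13))*(18 - 48) = (26 + 13)*(-30) = 39*(-30) = -1170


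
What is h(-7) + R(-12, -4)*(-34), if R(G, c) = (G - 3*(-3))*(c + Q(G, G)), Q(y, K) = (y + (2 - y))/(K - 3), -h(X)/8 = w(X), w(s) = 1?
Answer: -2148/5 ≈ -429.60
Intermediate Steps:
h(X) = -8 (h(X) = -8*1 = -8)
Q(y, K) = 2/(-3 + K)
R(G, c) = (9 + G)*(c + 2/(-3 + G)) (R(G, c) = (G - 3*(-3))*(c + 2/(-3 + G)) = (G + 9)*(c + 2/(-3 + G)) = (9 + G)*(c + 2/(-3 + G)))
h(-7) + R(-12, -4)*(-34) = -8 + ((18 + 2*(-12) - 4*(-3 - 12)*(9 - 12))/(-3 - 12))*(-34) = -8 + ((18 - 24 - 4*(-15)*(-3))/(-15))*(-34) = -8 - (18 - 24 - 180)/15*(-34) = -8 - 1/15*(-186)*(-34) = -8 + (62/5)*(-34) = -8 - 2108/5 = -2148/5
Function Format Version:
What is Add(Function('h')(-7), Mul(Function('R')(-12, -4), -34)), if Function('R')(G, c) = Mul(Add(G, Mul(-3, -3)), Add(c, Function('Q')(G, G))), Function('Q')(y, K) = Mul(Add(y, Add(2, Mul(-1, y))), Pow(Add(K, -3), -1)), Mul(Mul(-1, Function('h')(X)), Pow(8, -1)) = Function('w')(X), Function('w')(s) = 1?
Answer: Rational(-2148, 5) ≈ -429.60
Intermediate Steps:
Function('h')(X) = -8 (Function('h')(X) = Mul(-8, 1) = -8)
Function('Q')(y, K) = Mul(2, Pow(Add(-3, K), -1))
Function('R')(G, c) = Mul(Add(9, G), Add(c, Mul(2, Pow(Add(-3, G), -1)))) (Function('R')(G, c) = Mul(Add(G, Mul(-3, -3)), Add(c, Mul(2, Pow(Add(-3, G), -1)))) = Mul(Add(G, 9), Add(c, Mul(2, Pow(Add(-3, G), -1)))) = Mul(Add(9, G), Add(c, Mul(2, Pow(Add(-3, G), -1)))))
Add(Function('h')(-7), Mul(Function('R')(-12, -4), -34)) = Add(-8, Mul(Mul(Pow(Add(-3, -12), -1), Add(18, Mul(2, -12), Mul(-4, Add(-3, -12), Add(9, -12)))), -34)) = Add(-8, Mul(Mul(Pow(-15, -1), Add(18, -24, Mul(-4, -15, -3))), -34)) = Add(-8, Mul(Mul(Rational(-1, 15), Add(18, -24, -180)), -34)) = Add(-8, Mul(Mul(Rational(-1, 15), -186), -34)) = Add(-8, Mul(Rational(62, 5), -34)) = Add(-8, Rational(-2108, 5)) = Rational(-2148, 5)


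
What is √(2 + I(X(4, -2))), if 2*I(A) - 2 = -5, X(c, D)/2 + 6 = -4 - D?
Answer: √2/2 ≈ 0.70711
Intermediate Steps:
X(c, D) = -20 - 2*D (X(c, D) = -12 + 2*(-4 - D) = -12 + (-8 - 2*D) = -20 - 2*D)
I(A) = -3/2 (I(A) = 1 + (½)*(-5) = 1 - 5/2 = -3/2)
√(2 + I(X(4, -2))) = √(2 - 3/2) = √(½) = √2/2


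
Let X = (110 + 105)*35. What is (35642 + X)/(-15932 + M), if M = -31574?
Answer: -43167/47506 ≈ -0.90866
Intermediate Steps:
X = 7525 (X = 215*35 = 7525)
(35642 + X)/(-15932 + M) = (35642 + 7525)/(-15932 - 31574) = 43167/(-47506) = 43167*(-1/47506) = -43167/47506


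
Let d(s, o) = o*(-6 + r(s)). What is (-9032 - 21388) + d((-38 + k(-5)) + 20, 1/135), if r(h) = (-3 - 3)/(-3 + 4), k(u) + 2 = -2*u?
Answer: -1368904/45 ≈ -30420.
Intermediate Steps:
k(u) = -2 - 2*u
r(h) = -6 (r(h) = -6/1 = -6*1 = -6)
d(s, o) = -12*o (d(s, o) = o*(-6 - 6) = o*(-12) = -12*o)
(-9032 - 21388) + d((-38 + k(-5)) + 20, 1/135) = (-9032 - 21388) - 12/135 = -30420 - 12*1/135 = -30420 - 4/45 = -1368904/45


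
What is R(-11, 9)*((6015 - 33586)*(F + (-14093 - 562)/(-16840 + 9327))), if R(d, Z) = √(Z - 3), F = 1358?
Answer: -281701426439*√6/7513 ≈ -9.1844e+7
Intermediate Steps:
R(d, Z) = √(-3 + Z)
R(-11, 9)*((6015 - 33586)*(F + (-14093 - 562)/(-16840 + 9327))) = √(-3 + 9)*((6015 - 33586)*(1358 + (-14093 - 562)/(-16840 + 9327))) = √6*(-27571*(1358 - 14655/(-7513))) = √6*(-27571*(1358 - 14655*(-1/7513))) = √6*(-27571*(1358 + 14655/7513)) = √6*(-27571*10217309/7513) = √6*(-281701426439/7513) = -281701426439*√6/7513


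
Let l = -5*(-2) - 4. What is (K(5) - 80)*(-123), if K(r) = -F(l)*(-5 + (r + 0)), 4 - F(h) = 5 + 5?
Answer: 9840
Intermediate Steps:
l = 6 (l = 10 - 4 = 6)
F(h) = -6 (F(h) = 4 - (5 + 5) = 4 - 1*10 = 4 - 10 = -6)
K(r) = -30 + 6*r (K(r) = -(-6)*(-5 + (r + 0)) = -(-6)*(-5 + r) = -(30 - 6*r) = -30 + 6*r)
(K(5) - 80)*(-123) = ((-30 + 6*5) - 80)*(-123) = ((-30 + 30) - 80)*(-123) = (0 - 80)*(-123) = -80*(-123) = 9840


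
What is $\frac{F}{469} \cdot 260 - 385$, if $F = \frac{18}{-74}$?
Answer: $- \frac{6683245}{17353} \approx -385.13$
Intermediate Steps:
$F = - \frac{9}{37}$ ($F = 18 \left(- \frac{1}{74}\right) = - \frac{9}{37} \approx -0.24324$)
$\frac{F}{469} \cdot 260 - 385 = - \frac{9}{37 \cdot 469} \cdot 260 - 385 = \left(- \frac{9}{37}\right) \frac{1}{469} \cdot 260 - 385 = \left(- \frac{9}{17353}\right) 260 - 385 = - \frac{2340}{17353} - 385 = - \frac{6683245}{17353}$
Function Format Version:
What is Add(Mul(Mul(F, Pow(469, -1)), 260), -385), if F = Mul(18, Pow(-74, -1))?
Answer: Rational(-6683245, 17353) ≈ -385.13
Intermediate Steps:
F = Rational(-9, 37) (F = Mul(18, Rational(-1, 74)) = Rational(-9, 37) ≈ -0.24324)
Add(Mul(Mul(F, Pow(469, -1)), 260), -385) = Add(Mul(Mul(Rational(-9, 37), Pow(469, -1)), 260), -385) = Add(Mul(Mul(Rational(-9, 37), Rational(1, 469)), 260), -385) = Add(Mul(Rational(-9, 17353), 260), -385) = Add(Rational(-2340, 17353), -385) = Rational(-6683245, 17353)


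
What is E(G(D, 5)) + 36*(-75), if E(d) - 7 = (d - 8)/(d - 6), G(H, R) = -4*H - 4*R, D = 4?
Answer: -56531/21 ≈ -2692.0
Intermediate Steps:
E(d) = 7 + (-8 + d)/(-6 + d) (E(d) = 7 + (d - 8)/(d - 6) = 7 + (-8 + d)/(-6 + d))
E(G(D, 5)) + 36*(-75) = 2*(-25 + 4*(-4*4 - 4*5))/(-6 + (-4*4 - 4*5)) + 36*(-75) = 2*(-25 + 4*(-16 - 20))/(-6 + (-16 - 20)) - 2700 = 2*(-25 + 4*(-36))/(-6 - 36) - 2700 = 2*(-25 - 144)/(-42) - 2700 = 2*(-1/42)*(-169) - 2700 = 169/21 - 2700 = -56531/21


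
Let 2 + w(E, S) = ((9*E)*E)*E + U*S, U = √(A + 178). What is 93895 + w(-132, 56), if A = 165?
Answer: -20605819 + 392*√7 ≈ -2.0605e+7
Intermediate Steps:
U = 7*√7 (U = √(165 + 178) = √343 = 7*√7 ≈ 18.520)
w(E, S) = -2 + 9*E³ + 7*S*√7 (w(E, S) = -2 + (((9*E)*E)*E + (7*√7)*S) = -2 + ((9*E²)*E + 7*S*√7) = -2 + (9*E³ + 7*S*√7) = -2 + 9*E³ + 7*S*√7)
93895 + w(-132, 56) = 93895 + (-2 + 9*(-132)³ + 7*56*√7) = 93895 + (-2 + 9*(-2299968) + 392*√7) = 93895 + (-2 - 20699712 + 392*√7) = 93895 + (-20699714 + 392*√7) = -20605819 + 392*√7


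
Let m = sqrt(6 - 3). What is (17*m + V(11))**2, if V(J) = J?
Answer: 988 + 374*sqrt(3) ≈ 1635.8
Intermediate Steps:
m = sqrt(3) ≈ 1.7320
(17*m + V(11))**2 = (17*sqrt(3) + 11)**2 = (11 + 17*sqrt(3))**2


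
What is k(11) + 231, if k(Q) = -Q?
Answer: 220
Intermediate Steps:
k(11) + 231 = -1*11 + 231 = -11 + 231 = 220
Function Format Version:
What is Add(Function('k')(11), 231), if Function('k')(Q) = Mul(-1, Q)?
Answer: 220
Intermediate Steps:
Add(Function('k')(11), 231) = Add(Mul(-1, 11), 231) = Add(-11, 231) = 220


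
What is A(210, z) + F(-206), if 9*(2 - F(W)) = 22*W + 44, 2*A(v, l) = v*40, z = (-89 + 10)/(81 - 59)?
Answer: 14102/3 ≈ 4700.7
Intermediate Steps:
z = -79/22 ≈ -3.5909
A(v, l) = 20*v (A(v, l) = (v*40)/2 = (40*v)/2 = 20*v)
F(W) = -26/9 - 22*W/9 (F(W) = 2 - (22*W + 44)/9 = 2 - (44 + 22*W)/9 = 2 + (-44/9 - 22*W/9) = -26/9 - 22*W/9)
A(210, z) + F(-206) = 20*210 + (-26/9 - 22/9*(-206)) = 4200 + (-26/9 + 4532/9) = 4200 + 1502/3 = 14102/3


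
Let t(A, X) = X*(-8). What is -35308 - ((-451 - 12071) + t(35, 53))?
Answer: -22362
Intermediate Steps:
t(A, X) = -8*X
-35308 - ((-451 - 12071) + t(35, 53)) = -35308 - ((-451 - 12071) - 8*53) = -35308 - (-12522 - 424) = -35308 - 1*(-12946) = -35308 + 12946 = -22362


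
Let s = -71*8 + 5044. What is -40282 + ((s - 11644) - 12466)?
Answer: -59916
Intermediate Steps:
s = 4476 (s = -568 + 5044 = 4476)
-40282 + ((s - 11644) - 12466) = -40282 + ((4476 - 11644) - 12466) = -40282 + (-7168 - 12466) = -40282 - 19634 = -59916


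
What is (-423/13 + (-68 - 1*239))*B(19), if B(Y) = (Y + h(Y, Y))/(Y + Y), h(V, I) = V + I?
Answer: -6621/13 ≈ -509.31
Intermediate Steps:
h(V, I) = I + V
B(Y) = 3/2 (B(Y) = (Y + (Y + Y))/(Y + Y) = (Y + 2*Y)/((2*Y)) = (3*Y)*(1/(2*Y)) = 3/2)
(-423/13 + (-68 - 1*239))*B(19) = (-423/13 + (-68 - 1*239))*(3/2) = (-423*1/13 + (-68 - 239))*(3/2) = (-423/13 - 307)*(3/2) = -4414/13*3/2 = -6621/13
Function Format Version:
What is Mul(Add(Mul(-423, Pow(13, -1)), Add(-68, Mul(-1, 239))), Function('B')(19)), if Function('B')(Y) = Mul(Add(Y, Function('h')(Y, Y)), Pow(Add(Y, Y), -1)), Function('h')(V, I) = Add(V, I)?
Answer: Rational(-6621, 13) ≈ -509.31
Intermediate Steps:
Function('h')(V, I) = Add(I, V)
Function('B')(Y) = Rational(3, 2) (Function('B')(Y) = Mul(Add(Y, Add(Y, Y)), Pow(Add(Y, Y), -1)) = Mul(Add(Y, Mul(2, Y)), Pow(Mul(2, Y), -1)) = Mul(Mul(3, Y), Mul(Rational(1, 2), Pow(Y, -1))) = Rational(3, 2))
Mul(Add(Mul(-423, Pow(13, -1)), Add(-68, Mul(-1, 239))), Function('B')(19)) = Mul(Add(Mul(-423, Pow(13, -1)), Add(-68, Mul(-1, 239))), Rational(3, 2)) = Mul(Add(Mul(-423, Rational(1, 13)), Add(-68, -239)), Rational(3, 2)) = Mul(Add(Rational(-423, 13), -307), Rational(3, 2)) = Mul(Rational(-4414, 13), Rational(3, 2)) = Rational(-6621, 13)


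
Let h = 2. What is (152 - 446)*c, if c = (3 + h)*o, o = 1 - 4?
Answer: 4410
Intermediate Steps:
o = -3
c = -15 (c = (3 + 2)*(-3) = 5*(-3) = -15)
(152 - 446)*c = (152 - 446)*(-15) = -294*(-15) = 4410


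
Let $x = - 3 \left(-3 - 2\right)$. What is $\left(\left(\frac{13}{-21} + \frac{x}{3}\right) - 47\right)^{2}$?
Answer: $\frac{801025}{441} \approx 1816.4$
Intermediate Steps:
$x = 15$ ($x = \left(-3\right) \left(-5\right) = 15$)
$\left(\left(\frac{13}{-21} + \frac{x}{3}\right) - 47\right)^{2} = \left(\left(\frac{13}{-21} + \frac{15}{3}\right) - 47\right)^{2} = \left(\left(13 \left(- \frac{1}{21}\right) + 15 \cdot \frac{1}{3}\right) - 47\right)^{2} = \left(\left(- \frac{13}{21} + 5\right) - 47\right)^{2} = \left(\frac{92}{21} - 47\right)^{2} = \left(- \frac{895}{21}\right)^{2} = \frac{801025}{441}$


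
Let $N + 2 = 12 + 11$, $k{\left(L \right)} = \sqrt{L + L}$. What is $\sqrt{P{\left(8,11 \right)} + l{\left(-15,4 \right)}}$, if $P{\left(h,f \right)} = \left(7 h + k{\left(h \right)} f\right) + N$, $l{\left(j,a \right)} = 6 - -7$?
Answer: $\sqrt{134} \approx 11.576$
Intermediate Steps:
$k{\left(L \right)} = \sqrt{2} \sqrt{L}$ ($k{\left(L \right)} = \sqrt{2 L} = \sqrt{2} \sqrt{L}$)
$N = 21$ ($N = -2 + \left(12 + 11\right) = -2 + 23 = 21$)
$l{\left(j,a \right)} = 13$ ($l{\left(j,a \right)} = 6 + 7 = 13$)
$P{\left(h,f \right)} = 21 + 7 h + f \sqrt{2} \sqrt{h}$ ($P{\left(h,f \right)} = \left(7 h + \sqrt{2} \sqrt{h} f\right) + 21 = \left(7 h + f \sqrt{2} \sqrt{h}\right) + 21 = 21 + 7 h + f \sqrt{2} \sqrt{h}$)
$\sqrt{P{\left(8,11 \right)} + l{\left(-15,4 \right)}} = \sqrt{\left(21 + 7 \cdot 8 + 11 \sqrt{2} \sqrt{8}\right) + 13} = \sqrt{\left(21 + 56 + 11 \sqrt{2} \cdot 2 \sqrt{2}\right) + 13} = \sqrt{\left(21 + 56 + 44\right) + 13} = \sqrt{121 + 13} = \sqrt{134}$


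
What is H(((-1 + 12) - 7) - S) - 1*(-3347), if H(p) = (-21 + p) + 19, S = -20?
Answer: 3369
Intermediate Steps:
H(p) = -2 + p
H(((-1 + 12) - 7) - S) - 1*(-3347) = (-2 + (((-1 + 12) - 7) - 1*(-20))) - 1*(-3347) = (-2 + ((11 - 7) + 20)) + 3347 = (-2 + (4 + 20)) + 3347 = (-2 + 24) + 3347 = 22 + 3347 = 3369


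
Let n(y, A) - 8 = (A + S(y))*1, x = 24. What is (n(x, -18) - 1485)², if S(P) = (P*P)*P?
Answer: 152004241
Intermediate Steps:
S(P) = P³ (S(P) = P²*P = P³)
n(y, A) = 8 + A + y³ (n(y, A) = 8 + (A + y³)*1 = 8 + (A + y³) = 8 + A + y³)
(n(x, -18) - 1485)² = ((8 - 18 + 24³) - 1485)² = ((8 - 18 + 13824) - 1485)² = (13814 - 1485)² = 12329² = 152004241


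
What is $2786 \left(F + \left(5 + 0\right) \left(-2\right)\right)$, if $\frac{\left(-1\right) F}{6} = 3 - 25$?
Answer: $339892$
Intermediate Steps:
$F = 132$ ($F = - 6 \left(3 - 25\right) = \left(-6\right) \left(-22\right) = 132$)
$2786 \left(F + \left(5 + 0\right) \left(-2\right)\right) = 2786 \left(132 + \left(5 + 0\right) \left(-2\right)\right) = 2786 \left(132 + 5 \left(-2\right)\right) = 2786 \left(132 - 10\right) = 2786 \cdot 122 = 339892$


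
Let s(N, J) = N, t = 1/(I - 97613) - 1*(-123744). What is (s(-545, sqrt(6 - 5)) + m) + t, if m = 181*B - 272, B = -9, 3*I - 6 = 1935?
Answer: 11761781867/96966 ≈ 1.2130e+5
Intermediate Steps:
I = 647 (I = 2 + (1/3)*1935 = 2 + 645 = 647)
m = -1901 (m = 181*(-9) - 272 = -1629 - 272 = -1901)
t = 11998960703/96966 (t = 1/(647 - 97613) - 1*(-123744) = 1/(-96966) + 123744 = -1/96966 + 123744 = 11998960703/96966 ≈ 1.2374e+5)
(s(-545, sqrt(6 - 5)) + m) + t = (-545 - 1901) + 11998960703/96966 = -2446 + 11998960703/96966 = 11761781867/96966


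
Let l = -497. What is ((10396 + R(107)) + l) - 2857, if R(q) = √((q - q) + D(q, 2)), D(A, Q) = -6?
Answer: 7042 + I*√6 ≈ 7042.0 + 2.4495*I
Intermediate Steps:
R(q) = I*√6 (R(q) = √((q - q) - 6) = √(0 - 6) = √(-6) = I*√6)
((10396 + R(107)) + l) - 2857 = ((10396 + I*√6) - 497) - 2857 = (9899 + I*√6) - 2857 = 7042 + I*√6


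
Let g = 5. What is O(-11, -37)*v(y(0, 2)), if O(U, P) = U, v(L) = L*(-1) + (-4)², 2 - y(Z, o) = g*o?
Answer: -264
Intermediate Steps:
y(Z, o) = 2 - 5*o
v(L) = 16 - L (v(L) = -L + 16 = 16 - L)
O(-11, -37)*v(y(0, 2)) = -11*(16 - (2 - 5*2)) = -11*(16 - (2 - 10)) = -11*(16 - 1*(-8)) = -11*(16 + 8) = -11*24 = -264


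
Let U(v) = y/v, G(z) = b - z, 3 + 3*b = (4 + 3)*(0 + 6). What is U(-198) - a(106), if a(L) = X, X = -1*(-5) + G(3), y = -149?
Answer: -2821/198 ≈ -14.247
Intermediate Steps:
b = 13 (b = -1 + ((4 + 3)*(0 + 6))/3 = -1 + (7*6)/3 = -1 + (⅓)*42 = -1 + 14 = 13)
G(z) = 13 - z
U(v) = -149/v
X = 15 (X = -1*(-5) + (13 - 1*3) = 5 + (13 - 3) = 5 + 10 = 15)
a(L) = 15
U(-198) - a(106) = -149/(-198) - 1*15 = -149*(-1/198) - 15 = 149/198 - 15 = -2821/198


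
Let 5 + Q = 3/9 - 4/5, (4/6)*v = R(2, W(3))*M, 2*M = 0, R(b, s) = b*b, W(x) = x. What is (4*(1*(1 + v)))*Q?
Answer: -328/15 ≈ -21.867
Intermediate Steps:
R(b, s) = b²
M = 0 (M = (½)*0 = 0)
v = 0 (v = 3*(2²*0)/2 = 3*(4*0)/2 = (3/2)*0 = 0)
Q = -82/15 (Q = -5 + (3/9 - 4/5) = -5 + (3*(⅑) - 4*⅕) = -5 + (⅓ - ⅘) = -5 - 7/15 = -82/15 ≈ -5.4667)
(4*(1*(1 + v)))*Q = (4*(1*(1 + 0)))*(-82/15) = (4*(1*1))*(-82/15) = (4*1)*(-82/15) = 4*(-82/15) = -328/15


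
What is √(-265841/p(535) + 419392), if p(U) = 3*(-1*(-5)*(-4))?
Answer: √381440415/30 ≈ 651.02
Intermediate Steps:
p(U) = -60 (p(U) = 3*(5*(-4)) = 3*(-20) = -60)
√(-265841/p(535) + 419392) = √(-265841/(-60) + 419392) = √(-265841*(-1/60) + 419392) = √(265841/60 + 419392) = √(25429361/60) = √381440415/30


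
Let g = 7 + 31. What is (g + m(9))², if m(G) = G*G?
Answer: 14161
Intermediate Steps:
m(G) = G²
g = 38
(g + m(9))² = (38 + 9²)² = (38 + 81)² = 119² = 14161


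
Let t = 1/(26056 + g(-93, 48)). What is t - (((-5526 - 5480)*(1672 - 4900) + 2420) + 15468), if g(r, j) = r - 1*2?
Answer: -922790391015/25961 ≈ -3.5545e+7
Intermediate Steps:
g(r, j) = -2 + r (g(r, j) = r - 2 = -2 + r)
t = 1/25961 (t = 1/(26056 + (-2 - 93)) = 1/(26056 - 95) = 1/25961 ≈ 3.8519e-5)
t - (((-5526 - 5480)*(1672 - 4900) + 2420) + 15468) = 1/25961 - (((-5526 - 5480)*(1672 - 4900) + 2420) + 15468) = 1/25961 - ((-11006*(-3228) + 2420) + 15468) = 1/25961 - ((35527368 + 2420) + 15468) = 1/25961 - (35529788 + 15468) = 1/25961 - 1*35545256 = 1/25961 - 35545256 = -922790391015/25961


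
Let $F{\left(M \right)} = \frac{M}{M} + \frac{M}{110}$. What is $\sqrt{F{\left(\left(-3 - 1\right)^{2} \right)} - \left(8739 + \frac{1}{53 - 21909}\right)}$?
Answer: $\frac{i \sqrt{789135478292810}}{300520} \approx 93.476 i$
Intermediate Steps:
$F{\left(M \right)} = 1 + \frac{M}{110}$ ($F{\left(M \right)} = 1 + M \frac{1}{110} = 1 + \frac{M}{110}$)
$\sqrt{F{\left(\left(-3 - 1\right)^{2} \right)} - \left(8739 + \frac{1}{53 - 21909}\right)} = \sqrt{\left(1 + \frac{\left(-3 - 1\right)^{2}}{110}\right) - \left(8739 + \frac{1}{53 - 21909}\right)} = \sqrt{\left(1 + \frac{\left(-4\right)^{2}}{110}\right) - \frac{190999583}{21856}} = \sqrt{\left(1 + \frac{1}{110} \cdot 16\right) - \frac{190999583}{21856}} = \sqrt{\left(1 + \frac{8}{55}\right) + \left(-8739 + \frac{1}{21856}\right)} = \sqrt{\frac{63}{55} - \frac{190999583}{21856}} = \sqrt{- \frac{10503600137}{1202080}} = \frac{i \sqrt{789135478292810}}{300520}$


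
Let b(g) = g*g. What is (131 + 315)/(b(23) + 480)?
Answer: 446/1009 ≈ 0.44202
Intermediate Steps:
b(g) = g²
(131 + 315)/(b(23) + 480) = (131 + 315)/(23² + 480) = 446/(529 + 480) = 446/1009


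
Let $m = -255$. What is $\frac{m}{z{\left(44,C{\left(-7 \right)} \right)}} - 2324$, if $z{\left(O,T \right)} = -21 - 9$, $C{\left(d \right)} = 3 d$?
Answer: $- \frac{4631}{2} \approx -2315.5$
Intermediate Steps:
$z{\left(O,T \right)} = -30$
$\frac{m}{z{\left(44,C{\left(-7 \right)} \right)}} - 2324 = - \frac{255}{-30} - 2324 = \left(-255\right) \left(- \frac{1}{30}\right) - 2324 = \frac{17}{2} - 2324 = - \frac{4631}{2}$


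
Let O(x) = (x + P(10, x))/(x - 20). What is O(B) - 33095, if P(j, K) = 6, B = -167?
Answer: -6188604/187 ≈ -33094.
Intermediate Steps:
O(x) = (6 + x)/(-20 + x) (O(x) = (x + 6)/(x - 20) = (6 + x)/(-20 + x))
O(B) - 33095 = (6 - 167)/(-20 - 167) - 33095 = -161/(-187) - 33095 = -1/187*(-161) - 33095 = 161/187 - 33095 = -6188604/187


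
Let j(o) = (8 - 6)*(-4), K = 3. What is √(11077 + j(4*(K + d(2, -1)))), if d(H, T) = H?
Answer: √11069 ≈ 105.21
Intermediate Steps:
j(o) = -8 (j(o) = 2*(-4) = -8)
√(11077 + j(4*(K + d(2, -1)))) = √(11077 - 8) = √11069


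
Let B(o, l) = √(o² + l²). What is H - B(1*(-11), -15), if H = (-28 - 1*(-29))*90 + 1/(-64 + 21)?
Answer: 3869/43 - √346 ≈ 71.376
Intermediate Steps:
H = 3869/43 (H = (-28 + 29)*90 + 1/(-43) = 1*90 - 1/43 = 90 - 1/43 = 3869/43 ≈ 89.977)
B(o, l) = √(l² + o²)
H - B(1*(-11), -15) = 3869/43 - √((-15)² + (1*(-11))²) = 3869/43 - √(225 + (-11)²) = 3869/43 - √(225 + 121) = 3869/43 - √346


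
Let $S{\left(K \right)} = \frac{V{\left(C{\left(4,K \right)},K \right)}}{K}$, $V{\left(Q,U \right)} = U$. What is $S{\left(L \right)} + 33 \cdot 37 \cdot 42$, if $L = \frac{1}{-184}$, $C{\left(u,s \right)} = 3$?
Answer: $51283$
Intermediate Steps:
$L = - \frac{1}{184} \approx -0.0054348$
$S{\left(K \right)} = 1$ ($S{\left(K \right)} = \frac{K}{K} = 1$)
$S{\left(L \right)} + 33 \cdot 37 \cdot 42 = 1 + 33 \cdot 37 \cdot 42 = 1 + 1221 \cdot 42 = 1 + 51282 = 51283$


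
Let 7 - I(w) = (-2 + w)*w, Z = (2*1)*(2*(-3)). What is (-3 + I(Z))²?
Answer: 26896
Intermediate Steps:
Z = -12 (Z = 2*(-6) = -12)
I(w) = 7 - w*(-2 + w) (I(w) = 7 - (-2 + w)*w = 7 - w*(-2 + w))
(-3 + I(Z))² = (-3 + (7 - 1*(-12)² + 2*(-12)))² = (-3 + (7 - 1*144 - 24))² = (-3 + (7 - 144 - 24))² = (-3 - 161)² = (-164)² = 26896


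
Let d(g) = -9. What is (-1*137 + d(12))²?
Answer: 21316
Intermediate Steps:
(-1*137 + d(12))² = (-1*137 - 9)² = (-137 - 9)² = (-146)² = 21316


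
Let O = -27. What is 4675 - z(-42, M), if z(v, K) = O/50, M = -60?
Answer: 233777/50 ≈ 4675.5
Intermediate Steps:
z(v, K) = -27/50
4675 - z(-42, M) = 4675 - 1*(-27/50) = 4675 + 27/50 = 233777/50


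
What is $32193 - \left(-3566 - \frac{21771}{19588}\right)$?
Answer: $\frac{11872357}{332} \approx 35760.0$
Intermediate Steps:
$32193 - \left(-3566 - \frac{21771}{19588}\right) = 32193 - \left(-3566 - 21771 \cdot \frac{1}{19588}\right) = 32193 - \left(-3566 - \frac{369}{332}\right) = 32193 - - \frac{1184281}{332} = 32193 + \frac{1184281}{332} = \frac{11872357}{332}$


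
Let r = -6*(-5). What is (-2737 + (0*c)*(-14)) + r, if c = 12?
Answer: -2707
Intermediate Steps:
r = 30
(-2737 + (0*c)*(-14)) + r = (-2737 + (0*12)*(-14)) + 30 = (-2737 + 0*(-14)) + 30 = (-2737 + 0) + 30 = -2737 + 30 = -2707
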